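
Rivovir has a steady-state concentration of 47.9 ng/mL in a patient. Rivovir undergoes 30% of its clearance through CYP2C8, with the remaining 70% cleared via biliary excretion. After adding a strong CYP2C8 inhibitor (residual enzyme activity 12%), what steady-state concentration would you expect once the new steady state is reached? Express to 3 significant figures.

65.1 ng/mL

The CYP2C8 pathway (30% of clearance) falls to 0.12× activity: 0.3 × 0.12 = 0.036.
Non-CYP routes (70%) are unchanged.
CL_new/CL_old = 0.036 + 0.7 = 0.736.
New steady-state concentration = baseline ÷ relative clearance = 47.9 / 0.736 = 65.1 ng/mL.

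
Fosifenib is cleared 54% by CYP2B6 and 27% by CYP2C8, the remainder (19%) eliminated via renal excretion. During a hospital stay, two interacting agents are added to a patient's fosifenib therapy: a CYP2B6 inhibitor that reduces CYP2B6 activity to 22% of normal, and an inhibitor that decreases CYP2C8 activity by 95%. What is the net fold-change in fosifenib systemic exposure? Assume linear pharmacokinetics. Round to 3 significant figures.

3.10

The CYP2B6 pathway (54% of clearance) falls to 0.22× activity: 0.54 × 0.22 = 0.1188.
The CYP2C8 pathway (27% of clearance) is reduced to 0.05× activity: 0.27 × 0.05 = 0.0135.
The remaining 19% of clearance is unaffected.
New clearance relative to baseline: 0.1188 + 0.0135 + 0.19 = 0.3223.
Net systemic exposure ratio = 1 / 0.3223 = 3.10.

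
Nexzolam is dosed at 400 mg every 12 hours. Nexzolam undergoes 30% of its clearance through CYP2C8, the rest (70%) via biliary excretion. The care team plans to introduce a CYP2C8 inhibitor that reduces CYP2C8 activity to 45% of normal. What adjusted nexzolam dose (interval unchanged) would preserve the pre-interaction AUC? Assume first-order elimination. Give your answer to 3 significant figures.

334 mg

The CYP2C8 pathway (30% of clearance) drops to 0.45× activity: 0.3 × 0.45 = 0.135.
The remaining 70% of clearance is unaffected.
Relative clearance = 0.135 + 0.7 = 0.835.
Css,avg = (dose rate)/CL, so holding Css fixed requires dose ∝ CL: 400 × 0.835 = 334 mg.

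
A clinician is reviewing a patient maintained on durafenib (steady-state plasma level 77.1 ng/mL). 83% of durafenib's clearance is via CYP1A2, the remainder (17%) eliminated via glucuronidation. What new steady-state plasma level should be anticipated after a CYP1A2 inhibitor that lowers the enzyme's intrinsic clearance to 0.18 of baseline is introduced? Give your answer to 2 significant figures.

2.4 × 10² ng/mL

The CYP1A2 pathway (83% of clearance) drops to 0.18× activity: 0.83 × 0.18 = 0.1494.
The remaining 17% of clearance is unaffected.
New clearance relative to baseline: 0.1494 + 0.17 = 0.3194.
New steady-state plasma level = baseline ÷ relative clearance = 77.1 / 0.3194 = 2.4 × 10² ng/mL.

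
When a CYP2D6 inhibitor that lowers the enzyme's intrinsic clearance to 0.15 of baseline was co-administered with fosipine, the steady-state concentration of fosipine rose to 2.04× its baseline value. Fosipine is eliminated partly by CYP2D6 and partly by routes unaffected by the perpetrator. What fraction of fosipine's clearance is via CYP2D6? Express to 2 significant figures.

0.60

Call the CYP2D6 fraction fm. After the interaction, CL_new/CL_old = fm × 0.15 + (1 − fm).
Steady-state concentration ratio = 1 / (new CL fraction), so new CL fraction = 1 / 2.04 = 0.4902.
fm × 0.15 + 1 − fm = 0.4902  ⇒  fm × (0.15 − 1) = −0.5098  ⇒  fm = 0.60.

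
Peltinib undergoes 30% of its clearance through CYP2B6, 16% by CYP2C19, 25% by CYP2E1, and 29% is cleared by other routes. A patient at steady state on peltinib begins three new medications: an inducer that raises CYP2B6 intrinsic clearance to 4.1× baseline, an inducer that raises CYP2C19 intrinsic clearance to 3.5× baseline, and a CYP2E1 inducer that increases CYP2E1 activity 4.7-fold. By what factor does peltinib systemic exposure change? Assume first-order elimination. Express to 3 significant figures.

CYP2B6: 0.3 × 4.1 = 1.23
CYP2C19: 0.16 × 3.5 = 0.56
CYP2E1: 0.25 × 4.7 = 1.175
Other: 0.29 (unchanged)
New clearance relative to baseline: 1.23 + 0.56 + 1.175 + 0.29 = 3.255.
Systemic exposure ∝ 1/CL: fold-change = 1 / 3.255 = 0.307.

0.307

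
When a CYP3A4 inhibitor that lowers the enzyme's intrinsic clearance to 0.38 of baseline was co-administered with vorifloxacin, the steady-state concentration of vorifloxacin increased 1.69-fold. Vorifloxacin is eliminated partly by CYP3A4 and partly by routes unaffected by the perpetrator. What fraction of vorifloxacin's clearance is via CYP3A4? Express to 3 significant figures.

0.659

Let fm be the CYP3A4 fraction. New clearance relative to baseline = fm × 0.38 + (1 − fm).
Steady-state concentration ratio = 1 / (new CL fraction), so new CL fraction = 1 / 1.69 = 0.5917.
fm × 0.38 + 1 − fm = 0.5917  ⇒  fm × (0.38 − 1) = −0.4083  ⇒  fm = 0.659.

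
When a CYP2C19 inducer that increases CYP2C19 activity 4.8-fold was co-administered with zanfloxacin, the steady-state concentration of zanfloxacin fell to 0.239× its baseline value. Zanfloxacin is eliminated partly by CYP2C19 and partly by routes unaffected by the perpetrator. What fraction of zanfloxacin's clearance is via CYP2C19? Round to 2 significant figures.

0.84

CL'/CL = 1 / 0.239 = 4.184
4.8·fm + (1 − fm) = 4.184
fm = (4.184 − 1) / (4.8 − 1) = 0.84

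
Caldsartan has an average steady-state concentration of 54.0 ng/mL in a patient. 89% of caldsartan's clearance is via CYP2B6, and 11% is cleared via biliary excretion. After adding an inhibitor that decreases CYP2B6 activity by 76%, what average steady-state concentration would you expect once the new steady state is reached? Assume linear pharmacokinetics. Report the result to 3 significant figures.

The CYP2B6 pathway (89% of clearance) falls to 0.24× activity: 0.89 × 0.24 = 0.2136.
Non-CYP routes (11%) are unchanged.
Relative clearance = 0.2136 + 0.11 = 0.3236.
Average steady-state concentration ∝ 1/CL, so new value = 54.0 / 0.3236 = 167 ng/mL.

167 ng/mL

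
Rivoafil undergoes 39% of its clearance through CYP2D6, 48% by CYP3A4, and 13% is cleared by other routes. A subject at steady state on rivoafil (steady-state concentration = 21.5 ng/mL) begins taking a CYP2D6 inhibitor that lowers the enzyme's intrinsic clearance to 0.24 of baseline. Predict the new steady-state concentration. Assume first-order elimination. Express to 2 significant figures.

The CYP2D6 pathway (39% of clearance) falls to 0.24× activity: 0.39 × 0.24 = 0.0936.
CYP3A4 (48%) and the residual 13% are unaffected.
Relative clearance = 0.0936 + 0.48 + 0.13 = 0.7036.
Steady-state concentration ∝ 1/CL, so new value = 21.5 / 0.7036 = 31 ng/mL.

31 ng/mL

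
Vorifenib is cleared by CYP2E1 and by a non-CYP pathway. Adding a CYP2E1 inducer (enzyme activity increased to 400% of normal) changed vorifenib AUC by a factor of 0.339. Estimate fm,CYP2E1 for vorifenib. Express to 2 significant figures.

Write x for the fraction cleared via CYP2E1. The observed AUC change means clearance rose to 1/0.339 = 2.95 of baseline.
Only the CYP2E1 route changed, so 2.95 = x·4 + (1 − x), giving x = 0.65.

0.65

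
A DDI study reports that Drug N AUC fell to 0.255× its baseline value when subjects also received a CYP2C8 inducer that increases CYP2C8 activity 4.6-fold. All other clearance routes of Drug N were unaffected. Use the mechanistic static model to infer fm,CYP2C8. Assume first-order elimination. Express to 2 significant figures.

Write x for the fraction cleared via CYP2C8. The observed AUC change means clearance rose to 1/0.255 = 3.922 of baseline.
Only the CYP2C8 route changed, so 3.922 = x·4.6 + (1 − x), giving x = 0.81.

0.81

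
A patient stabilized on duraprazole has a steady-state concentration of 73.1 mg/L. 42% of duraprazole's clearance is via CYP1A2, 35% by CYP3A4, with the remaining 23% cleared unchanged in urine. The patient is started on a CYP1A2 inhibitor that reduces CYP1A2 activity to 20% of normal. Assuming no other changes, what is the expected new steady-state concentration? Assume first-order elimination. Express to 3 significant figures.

110 mg/L

CYP1A2: 0.42 × 0.2 = 0.084
CYP3A4: 0.35 (unchanged)
Other: 0.23 (unchanged)
CL_new/CL_old = 0.084 + 0.35 + 0.23 = 0.664.
With dosing unchanged, steady-state concentration scales as 1/CL: 73.1 / 0.664 = 110 mg/L.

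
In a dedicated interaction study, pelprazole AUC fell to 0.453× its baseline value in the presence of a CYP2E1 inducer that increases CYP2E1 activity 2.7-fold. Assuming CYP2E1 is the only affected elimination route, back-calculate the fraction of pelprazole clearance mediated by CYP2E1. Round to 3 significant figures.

0.710

Let fm be the CYP2E1 fraction. New clearance relative to baseline = fm × 2.7 + (1 − fm).
AUC ratio = 1 / (new CL fraction), so new CL fraction = 1 / 0.453 = 2.208.
fm × 2.7 + 1 − fm = 2.208  ⇒  fm × (2.7 − 1) = 1.208  ⇒  fm = 0.710.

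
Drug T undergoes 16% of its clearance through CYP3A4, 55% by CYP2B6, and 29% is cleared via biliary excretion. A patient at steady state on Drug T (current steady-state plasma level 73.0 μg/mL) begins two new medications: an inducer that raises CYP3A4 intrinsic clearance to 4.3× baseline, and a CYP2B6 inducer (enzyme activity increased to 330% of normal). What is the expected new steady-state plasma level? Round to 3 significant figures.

26.1 μg/mL

The CYP3A4 pathway (16% of clearance) is boosted to 4.3× activity: 0.16 × 4.3 = 0.688.
The CYP2B6 pathway (55% of clearance) increases to 3.3× activity: 0.55 × 3.3 = 1.815.
Non-CYP routes (29%) are unchanged.
Relative clearance = 0.688 + 1.815 + 0.29 = 2.793.
New steady-state plasma level = 73.0 / 2.793 = 26.1 μg/mL (concentration scales inversely with clearance).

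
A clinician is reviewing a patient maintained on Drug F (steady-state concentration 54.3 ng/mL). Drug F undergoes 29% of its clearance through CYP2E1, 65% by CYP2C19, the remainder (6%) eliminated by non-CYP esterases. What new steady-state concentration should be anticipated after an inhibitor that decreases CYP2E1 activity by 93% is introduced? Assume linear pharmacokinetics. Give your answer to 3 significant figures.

74.4 ng/mL

The CYP2E1 pathway (29% of clearance) is reduced to 0.07× activity: 0.29 × 0.07 = 0.0203.
CYP2C19 (65%) and the residual 6% are unaffected.
Relative clearance = 0.0203 + 0.65 + 0.06 = 0.7303.
Steady-state concentration ∝ 1/CL, so new value = 54.3 / 0.7303 = 74.4 ng/mL.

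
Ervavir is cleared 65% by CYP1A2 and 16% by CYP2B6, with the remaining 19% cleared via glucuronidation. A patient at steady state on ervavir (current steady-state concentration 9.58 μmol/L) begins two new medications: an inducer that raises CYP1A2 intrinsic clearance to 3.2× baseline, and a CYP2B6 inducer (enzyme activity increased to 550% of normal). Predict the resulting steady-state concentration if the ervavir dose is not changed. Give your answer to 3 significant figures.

CYP1A2: 0.65 × 3.2 = 2.08
CYP2B6: 0.16 × 5.5 = 0.88
Other: 0.19 (unchanged)
CL_new/CL_old = 2.08 + 0.88 + 0.19 = 3.15.
New steady-state concentration = 9.58 / 3.15 = 3.04 μmol/L (concentration scales inversely with clearance).

3.04 μmol/L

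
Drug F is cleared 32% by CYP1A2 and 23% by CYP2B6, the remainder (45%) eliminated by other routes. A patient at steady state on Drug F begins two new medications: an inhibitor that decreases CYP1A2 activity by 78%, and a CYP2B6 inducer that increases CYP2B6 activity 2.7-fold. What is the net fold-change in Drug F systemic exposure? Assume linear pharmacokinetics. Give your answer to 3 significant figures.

The CYP1A2 pathway (32% of clearance) is reduced to 0.22× activity: 0.32 × 0.22 = 0.0704.
The CYP2B6 pathway (23% of clearance) rises to 2.7× activity: 0.23 × 2.7 = 0.621.
Non-CYP routes (45%) are unchanged.
New clearance relative to baseline: 0.0704 + 0.621 + 0.45 = 1.1414.
Net systemic exposure ratio = 1 / 1.1414 = 0.876.

0.876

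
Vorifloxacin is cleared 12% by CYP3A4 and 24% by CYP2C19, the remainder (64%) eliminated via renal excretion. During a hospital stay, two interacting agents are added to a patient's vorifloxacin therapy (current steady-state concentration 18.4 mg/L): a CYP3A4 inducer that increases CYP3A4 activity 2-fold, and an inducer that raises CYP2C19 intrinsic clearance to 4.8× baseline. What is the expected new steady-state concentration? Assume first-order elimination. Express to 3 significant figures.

CYP3A4: 0.12 × 2 = 0.24
CYP2C19: 0.24 × 4.8 = 1.152
Other: 0.64 (unchanged)
New clearance relative to baseline: 0.24 + 1.152 + 0.64 = 2.032.
Dividing the baseline by the relative clearance: 18.4 / 2.032 = 9.06 mg/L.

9.06 mg/L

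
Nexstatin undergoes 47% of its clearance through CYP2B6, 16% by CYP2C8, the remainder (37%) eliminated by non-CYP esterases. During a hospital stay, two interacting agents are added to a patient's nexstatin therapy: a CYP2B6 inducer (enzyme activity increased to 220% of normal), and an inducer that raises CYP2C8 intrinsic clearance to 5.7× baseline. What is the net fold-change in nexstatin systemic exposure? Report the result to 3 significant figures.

0.432

CYP2B6: 0.47 × 2.2 = 1.034
CYP2C8: 0.16 × 5.7 = 0.912
Other: 0.37 (unchanged)
CL_new/CL_old = 1.034 + 0.912 + 0.37 = 2.316.
Because systemic exposure varies inversely with clearance, the combined effect is 1 / 2.316 = 0.432.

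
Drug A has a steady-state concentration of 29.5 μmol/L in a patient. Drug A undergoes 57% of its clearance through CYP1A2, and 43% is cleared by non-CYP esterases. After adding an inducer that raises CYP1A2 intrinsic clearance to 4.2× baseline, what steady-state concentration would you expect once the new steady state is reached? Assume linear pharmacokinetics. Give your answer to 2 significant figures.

10 μmol/L

The CYP1A2 pathway (57% of clearance) increases to 4.2× activity: 0.57 × 4.2 = 2.394.
Non-CYP routes (43%) are unchanged.
New clearance relative to baseline: 2.394 + 0.43 = 2.824.
New steady-state concentration = baseline ÷ relative clearance = 29.5 / 2.824 = 10 μmol/L.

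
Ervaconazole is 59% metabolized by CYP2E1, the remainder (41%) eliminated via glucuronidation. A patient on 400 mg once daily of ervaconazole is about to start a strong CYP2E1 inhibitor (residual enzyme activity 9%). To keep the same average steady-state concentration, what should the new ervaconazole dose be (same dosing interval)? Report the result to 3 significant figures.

185 mg

The CYP2E1 pathway (59% of clearance) is reduced to 0.09× activity: 0.59 × 0.09 = 0.0531.
Non-CYP routes (41%) are unchanged.
CL_new/CL_old = 0.0531 + 0.41 = 0.4631.
Exposure is unchanged when dose changes in proportion to clearance. New dose = 400 mg × 0.4631 = 185 mg.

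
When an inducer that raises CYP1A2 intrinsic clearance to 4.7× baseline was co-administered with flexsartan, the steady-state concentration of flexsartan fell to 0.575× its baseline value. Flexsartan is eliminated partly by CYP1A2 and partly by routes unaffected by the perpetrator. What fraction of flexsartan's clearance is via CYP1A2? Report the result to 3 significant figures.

Call the CYP1A2 fraction fm. After the interaction, CL_new/CL_old = fm × 4.7 + (1 − fm).
Steady-state concentration ratio = 1 / (new CL fraction), so new CL fraction = 1 / 0.575 = 1.739.
fm × 4.7 + 1 − fm = 1.739  ⇒  fm × (4.7 − 1) = 0.7391  ⇒  fm = 0.200.

0.200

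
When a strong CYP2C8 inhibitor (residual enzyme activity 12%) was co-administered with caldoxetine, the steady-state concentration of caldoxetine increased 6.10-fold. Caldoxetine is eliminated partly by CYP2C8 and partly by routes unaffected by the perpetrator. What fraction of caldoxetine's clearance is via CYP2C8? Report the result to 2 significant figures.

0.95

Call the CYP2C8 fraction fm. After the interaction, CL_new/CL_old = fm × 0.12 + (1 − fm).
Steady-state concentration ratio = 1 / (new CL fraction), so new CL fraction = 1 / 6.10 = 0.1639.
fm × 0.12 + 1 − fm = 0.1639  ⇒  fm × (0.12 − 1) = −0.8361  ⇒  fm = 0.95.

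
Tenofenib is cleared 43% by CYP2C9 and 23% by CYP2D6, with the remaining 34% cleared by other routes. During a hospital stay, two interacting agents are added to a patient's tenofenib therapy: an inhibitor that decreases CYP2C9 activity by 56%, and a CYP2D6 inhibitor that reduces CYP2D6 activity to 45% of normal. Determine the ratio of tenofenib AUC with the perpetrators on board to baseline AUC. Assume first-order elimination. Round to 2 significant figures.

1.6

The CYP2C9 pathway (43% of clearance) falls to 0.44× activity: 0.43 × 0.44 = 0.1892.
The CYP2D6 pathway (23% of clearance) is reduced to 0.45× activity: 0.23 × 0.45 = 0.1035.
The remaining 34% of clearance is unaffected.
New clearance relative to baseline: 0.1892 + 0.1035 + 0.34 = 0.6327.
AUC ∝ 1/CL: fold-change = 1 / 0.6327 = 1.6.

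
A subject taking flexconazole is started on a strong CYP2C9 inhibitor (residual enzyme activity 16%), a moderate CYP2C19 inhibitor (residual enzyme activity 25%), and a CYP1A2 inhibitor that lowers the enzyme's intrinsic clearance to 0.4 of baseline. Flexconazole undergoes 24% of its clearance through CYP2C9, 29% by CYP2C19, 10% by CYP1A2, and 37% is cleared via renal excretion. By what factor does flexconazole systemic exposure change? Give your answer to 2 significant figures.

1.9

CYP2C9: 0.24 × 0.16 = 0.0384
CYP2C19: 0.29 × 0.25 = 0.0725
CYP1A2: 0.1 × 0.4 = 0.04
Other: 0.37 (unchanged)
Relative clearance = 0.0384 + 0.0725 + 0.04 + 0.37 = 0.5209.
Net systemic exposure ratio = 1 / 0.5209 = 1.9.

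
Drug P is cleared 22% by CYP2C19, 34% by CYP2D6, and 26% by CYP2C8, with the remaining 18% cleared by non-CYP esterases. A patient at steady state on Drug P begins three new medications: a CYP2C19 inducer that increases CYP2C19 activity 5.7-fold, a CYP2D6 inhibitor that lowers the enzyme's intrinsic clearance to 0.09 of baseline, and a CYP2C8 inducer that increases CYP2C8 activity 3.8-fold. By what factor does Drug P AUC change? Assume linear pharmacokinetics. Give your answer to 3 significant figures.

The CYP2C19 pathway (22% of clearance) rises to 5.7× activity: 0.22 × 5.7 = 1.254.
The CYP2D6 pathway (34% of clearance) falls to 0.09× activity: 0.34 × 0.09 = 0.0306.
The CYP2C8 pathway (26% of clearance) rises to 3.8× activity: 0.26 × 3.8 = 0.988.
The remaining 18% of clearance is unaffected.
New clearance relative to baseline: 1.254 + 0.0306 + 0.988 + 0.18 = 2.4526.
Net AUC ratio = 1 / 2.4526 = 0.408.

0.408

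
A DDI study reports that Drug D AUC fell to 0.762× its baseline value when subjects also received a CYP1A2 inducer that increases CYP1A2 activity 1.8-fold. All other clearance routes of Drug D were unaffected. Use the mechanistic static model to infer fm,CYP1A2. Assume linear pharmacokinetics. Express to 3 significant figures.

0.390

Write x for the fraction cleared via CYP1A2. The observed AUC change means clearance rose to 1/0.762 = 1.312 of baseline.
Setting x·1.8 + (1 − x) = 1.312 and solving: x = (1.312 − 1)/(1.8 − 1) = 0.390.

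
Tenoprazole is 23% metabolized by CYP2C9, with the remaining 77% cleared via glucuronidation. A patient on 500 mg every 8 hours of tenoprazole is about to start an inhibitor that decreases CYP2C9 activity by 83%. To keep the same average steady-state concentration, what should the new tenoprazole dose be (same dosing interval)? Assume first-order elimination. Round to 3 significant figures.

The CYP2C9 pathway (23% of clearance) is reduced to 0.17× activity: 0.23 × 0.17 = 0.0391.
The remaining 77% of clearance is unaffected.
New clearance relative to baseline: 0.0391 + 0.77 = 0.8091.
Exposure is unchanged when dose changes in proportion to clearance. New dose = 500 mg × 0.8091 = 405 mg.

405 mg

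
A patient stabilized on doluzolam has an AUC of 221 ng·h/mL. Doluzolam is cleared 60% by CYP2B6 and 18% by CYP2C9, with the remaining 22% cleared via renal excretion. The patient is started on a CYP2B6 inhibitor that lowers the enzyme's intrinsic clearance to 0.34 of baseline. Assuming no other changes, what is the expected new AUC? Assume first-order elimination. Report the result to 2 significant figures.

The CYP2B6 pathway (60% of clearance) falls to 0.34× activity: 0.6 × 0.34 = 0.204.
CYP2C9 (18%) and the residual 22% are unaffected.
CL_new/CL_old = 0.204 + 0.18 + 0.22 = 0.604.
New AUC = baseline ÷ relative clearance = 221 / 0.604 = 3.7 × 10² ng·h/mL.

3.7 × 10² ng·h/mL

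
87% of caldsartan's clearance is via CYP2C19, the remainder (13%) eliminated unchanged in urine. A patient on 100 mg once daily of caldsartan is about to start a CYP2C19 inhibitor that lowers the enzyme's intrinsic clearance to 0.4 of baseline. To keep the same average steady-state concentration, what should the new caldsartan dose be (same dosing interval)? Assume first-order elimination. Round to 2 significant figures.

The CYP2C19 pathway (87% of clearance) falls to 0.4× activity: 0.87 × 0.4 = 0.348.
The remaining 13% of clearance is unaffected.
CL_new/CL_old = 0.348 + 0.13 = 0.478.
Css,avg = (dose rate)/CL, so holding Css fixed requires dose ∝ CL: 100 × 0.478 = 48 mg.

48 mg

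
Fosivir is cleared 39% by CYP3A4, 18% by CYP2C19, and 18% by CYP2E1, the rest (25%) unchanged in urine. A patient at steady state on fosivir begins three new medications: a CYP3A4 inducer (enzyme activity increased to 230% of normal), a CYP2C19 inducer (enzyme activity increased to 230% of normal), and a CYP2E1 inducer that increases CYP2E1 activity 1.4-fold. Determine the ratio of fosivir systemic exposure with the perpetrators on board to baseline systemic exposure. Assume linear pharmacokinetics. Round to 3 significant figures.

0.552

CYP3A4: 0.39 × 2.3 = 0.897
CYP2C19: 0.18 × 2.3 = 0.414
CYP2E1: 0.18 × 1.4 = 0.252
Other: 0.25 (unchanged)
New clearance relative to baseline: 0.897 + 0.414 + 0.252 + 0.25 = 1.813.
Net systemic exposure ratio = 1 / 1.813 = 0.552.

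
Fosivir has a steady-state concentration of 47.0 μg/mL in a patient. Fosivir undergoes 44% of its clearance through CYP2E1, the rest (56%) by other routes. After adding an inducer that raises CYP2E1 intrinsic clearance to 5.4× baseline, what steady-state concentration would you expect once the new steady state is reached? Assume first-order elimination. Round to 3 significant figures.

16.0 μg/mL

CYP2E1: 0.44 × 5.4 = 2.376
Other: 0.56 (unchanged)
CL_new/CL_old = 2.376 + 0.56 = 2.936.
With dosing unchanged, steady-state concentration scales as 1/CL: 47.0 / 2.936 = 16.0 μg/mL.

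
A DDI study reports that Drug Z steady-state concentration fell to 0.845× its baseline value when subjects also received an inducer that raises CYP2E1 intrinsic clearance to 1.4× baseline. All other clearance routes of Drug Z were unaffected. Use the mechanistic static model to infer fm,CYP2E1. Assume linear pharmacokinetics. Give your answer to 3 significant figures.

CL'/CL = 1 / 0.845 = 1.183
1.4·fm + (1 − fm) = 1.183
fm = (1.183 − 1) / (1.4 − 1) = 0.459

0.459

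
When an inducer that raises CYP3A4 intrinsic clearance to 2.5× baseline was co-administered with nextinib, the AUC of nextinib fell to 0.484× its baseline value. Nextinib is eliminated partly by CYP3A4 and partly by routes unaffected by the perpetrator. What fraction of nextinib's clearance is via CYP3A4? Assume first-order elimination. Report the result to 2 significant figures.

Let x = fm,CYP3A4. Because AUC ∝ 1/CL, relative clearance rose to 1/0.484 = 2.066.
Only the CYP3A4 route changed, so 2.066 = x·2.5 + (1 − x), giving x = 0.71.

0.71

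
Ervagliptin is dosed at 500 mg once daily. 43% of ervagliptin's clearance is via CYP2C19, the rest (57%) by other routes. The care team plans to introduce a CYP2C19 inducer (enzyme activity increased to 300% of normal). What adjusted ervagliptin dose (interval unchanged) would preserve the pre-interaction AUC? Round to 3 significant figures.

The CYP2C19 pathway (43% of clearance) rises to 3× activity: 0.43 × 3 = 1.29.
Non-CYP routes (57%) are unchanged.
New clearance relative to baseline: 1.29 + 0.57 = 1.86.
Css,avg = (dose rate)/CL, so holding Css fixed requires dose ∝ CL: 500 × 1.86 = 930 mg.

930 mg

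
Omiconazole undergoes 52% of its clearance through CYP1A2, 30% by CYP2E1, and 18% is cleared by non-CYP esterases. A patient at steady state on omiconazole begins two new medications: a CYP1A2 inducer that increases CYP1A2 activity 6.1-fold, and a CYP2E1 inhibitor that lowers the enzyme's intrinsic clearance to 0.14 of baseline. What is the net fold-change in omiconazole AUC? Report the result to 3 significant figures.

0.295

CYP1A2: 0.52 × 6.1 = 3.172
CYP2E1: 0.3 × 0.14 = 0.042
Other: 0.18 (unchanged)
CL_new/CL_old = 3.172 + 0.042 + 0.18 = 3.394.
Net AUC ratio = 1 / 3.394 = 0.295.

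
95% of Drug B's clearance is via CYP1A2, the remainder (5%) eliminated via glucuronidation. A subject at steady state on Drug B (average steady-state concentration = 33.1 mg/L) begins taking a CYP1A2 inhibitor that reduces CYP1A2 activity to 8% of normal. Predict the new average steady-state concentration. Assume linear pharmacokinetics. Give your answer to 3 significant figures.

The CYP1A2 pathway (95% of clearance) is reduced to 0.08× activity: 0.95 × 0.08 = 0.076.
Non-CYP routes (5%) are unchanged.
Relative clearance = 0.076 + 0.05 = 0.126.
Average steady-state concentration ∝ 1/CL, so new value = 33.1 / 0.126 = 263 mg/L.

263 mg/L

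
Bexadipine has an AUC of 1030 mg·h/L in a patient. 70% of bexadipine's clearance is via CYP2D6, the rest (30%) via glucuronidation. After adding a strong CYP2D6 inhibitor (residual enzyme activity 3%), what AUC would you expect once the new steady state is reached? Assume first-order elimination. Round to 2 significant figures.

3.2 × 10³ mg·h/L

CYP2D6: 0.7 × 0.03 = 0.021
Other: 0.3 (unchanged)
Relative clearance = 0.021 + 0.3 = 0.321.
With dosing unchanged, AUC scales as 1/CL: 1030 / 0.321 = 3.2 × 10³ mg·h/L.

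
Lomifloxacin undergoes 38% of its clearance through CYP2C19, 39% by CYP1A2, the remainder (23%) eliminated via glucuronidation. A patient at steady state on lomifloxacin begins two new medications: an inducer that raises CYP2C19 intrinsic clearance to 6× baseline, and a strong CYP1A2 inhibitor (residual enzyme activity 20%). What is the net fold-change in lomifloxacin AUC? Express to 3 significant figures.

The CYP2C19 pathway (38% of clearance) rises to 6× activity: 0.38 × 6 = 2.28.
The CYP1A2 pathway (39% of clearance) drops to 0.2× activity: 0.39 × 0.2 = 0.078.
The remaining 23% of clearance is unaffected.
CL_new/CL_old = 2.28 + 0.078 + 0.23 = 2.588.
Net AUC ratio = 1 / 2.588 = 0.386.

0.386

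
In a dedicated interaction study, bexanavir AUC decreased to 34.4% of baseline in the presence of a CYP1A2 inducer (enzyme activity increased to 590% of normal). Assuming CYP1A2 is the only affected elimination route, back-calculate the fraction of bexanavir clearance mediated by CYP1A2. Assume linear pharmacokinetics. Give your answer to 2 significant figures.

Call the CYP1A2 fraction fm. After the interaction, CL_new/CL_old = fm × 5.9 + (1 − fm).
AUC ratio = 1 / (new CL fraction), so new CL fraction = 1 / 0.344 = 2.907.
fm × 5.9 + 1 − fm = 2.907  ⇒  fm × (5.9 − 1) = 1.907  ⇒  fm = 0.39.

0.39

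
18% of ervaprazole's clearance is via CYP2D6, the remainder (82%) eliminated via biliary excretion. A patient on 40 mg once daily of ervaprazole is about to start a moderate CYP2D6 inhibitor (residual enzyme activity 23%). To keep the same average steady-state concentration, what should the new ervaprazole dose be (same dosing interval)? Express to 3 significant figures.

The CYP2D6 pathway (18% of clearance) drops to 0.23× activity: 0.18 × 0.23 = 0.0414.
Non-CYP routes (82%) are unchanged.
CL_new/CL_old = 0.0414 + 0.82 = 0.8614.
To maintain the same steady-state level, dose must scale with clearance: new dose = 40 × 0.8614 = 34.5 mg.

34.5 mg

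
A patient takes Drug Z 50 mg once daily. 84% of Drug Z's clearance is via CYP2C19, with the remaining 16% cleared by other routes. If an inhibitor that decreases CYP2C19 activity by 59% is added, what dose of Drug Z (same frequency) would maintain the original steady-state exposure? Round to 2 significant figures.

CYP2C19: 0.84 × 0.41 = 0.3444
Other: 0.16 (unchanged)
CL_new/CL_old = 0.3444 + 0.16 = 0.5044.
Exposure is unchanged when dose changes in proportion to clearance. New dose = 50 mg × 0.5044 = 25 mg.

25 mg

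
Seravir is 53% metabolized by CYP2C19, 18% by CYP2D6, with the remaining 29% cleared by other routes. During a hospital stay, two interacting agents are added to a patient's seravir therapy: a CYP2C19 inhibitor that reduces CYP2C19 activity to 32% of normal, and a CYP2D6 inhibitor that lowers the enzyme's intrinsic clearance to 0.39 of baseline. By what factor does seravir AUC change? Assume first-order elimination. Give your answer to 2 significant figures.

1.9

CYP2C19: 0.53 × 0.32 = 0.1696
CYP2D6: 0.18 × 0.39 = 0.0702
Other: 0.29 (unchanged)
Relative clearance = 0.1696 + 0.0702 + 0.29 = 0.5298.
Net AUC ratio = 1 / 0.5298 = 1.9.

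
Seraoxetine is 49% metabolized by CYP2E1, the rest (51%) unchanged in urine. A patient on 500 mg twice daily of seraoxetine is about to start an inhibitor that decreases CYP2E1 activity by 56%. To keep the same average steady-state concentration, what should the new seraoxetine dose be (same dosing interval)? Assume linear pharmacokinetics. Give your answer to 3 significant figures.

CYP2E1: 0.49 × 0.44 = 0.2156
Other: 0.51 (unchanged)
CL_new/CL_old = 0.2156 + 0.51 = 0.7256.
Exposure is unchanged when dose changes in proportion to clearance. New dose = 500 mg × 0.7256 = 363 mg.

363 mg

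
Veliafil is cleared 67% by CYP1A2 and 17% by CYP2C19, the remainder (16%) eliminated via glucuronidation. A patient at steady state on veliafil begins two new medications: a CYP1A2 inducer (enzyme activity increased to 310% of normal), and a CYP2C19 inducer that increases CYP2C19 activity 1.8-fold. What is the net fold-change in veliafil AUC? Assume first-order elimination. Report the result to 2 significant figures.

0.39

The CYP1A2 pathway (67% of clearance) rises to 3.1× activity: 0.67 × 3.1 = 2.077.
The CYP2C19 pathway (17% of clearance) rises to 1.8× activity: 0.17 × 1.8 = 0.306.
The remaining 16% of clearance is unaffected.
CL_new/CL_old = 2.077 + 0.306 + 0.16 = 2.543.
Net AUC ratio = 1 / 2.543 = 0.39.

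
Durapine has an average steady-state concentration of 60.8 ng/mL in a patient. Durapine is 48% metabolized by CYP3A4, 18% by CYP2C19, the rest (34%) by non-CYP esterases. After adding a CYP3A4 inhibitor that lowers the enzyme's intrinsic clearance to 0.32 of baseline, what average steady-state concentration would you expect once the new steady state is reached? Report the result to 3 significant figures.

The CYP3A4 pathway (48% of clearance) falls to 0.32× activity: 0.48 × 0.32 = 0.1536.
CYP2C19 (18%) and the residual 34% are unaffected.
New clearance relative to baseline: 0.1536 + 0.18 + 0.34 = 0.6736.
Average steady-state concentration ∝ 1/CL, so new value = 60.8 / 0.6736 = 90.3 ng/mL.

90.3 ng/mL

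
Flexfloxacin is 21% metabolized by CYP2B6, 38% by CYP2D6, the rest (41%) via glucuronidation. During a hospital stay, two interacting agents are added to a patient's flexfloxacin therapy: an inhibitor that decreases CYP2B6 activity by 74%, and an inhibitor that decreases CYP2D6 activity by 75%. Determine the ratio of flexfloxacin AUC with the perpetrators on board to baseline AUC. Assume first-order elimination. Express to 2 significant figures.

The CYP2B6 pathway (21% of clearance) drops to 0.26× activity: 0.21 × 0.26 = 0.0546.
The CYP2D6 pathway (38% of clearance) drops to 0.25× activity: 0.38 × 0.25 = 0.095.
Non-CYP routes (41%) are unchanged.
CL_new/CL_old = 0.0546 + 0.095 + 0.41 = 0.5596.
Net AUC ratio = 1 / 0.5596 = 1.8.

1.8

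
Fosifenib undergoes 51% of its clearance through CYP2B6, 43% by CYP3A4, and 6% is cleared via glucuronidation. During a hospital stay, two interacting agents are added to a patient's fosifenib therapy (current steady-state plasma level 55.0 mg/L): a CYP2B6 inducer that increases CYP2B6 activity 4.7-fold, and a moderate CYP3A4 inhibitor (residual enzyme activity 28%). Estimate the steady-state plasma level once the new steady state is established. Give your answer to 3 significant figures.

21.3 mg/L

CYP2B6: 0.51 × 4.7 = 2.397
CYP3A4: 0.43 × 0.28 = 0.1204
Other: 0.06 (unchanged)
CL_new/CL_old = 2.397 + 0.1204 + 0.06 = 2.5774.
Steady-state plasma level ∝ 1/CL: new value = 55.0 / 2.5774 = 21.3 mg/L.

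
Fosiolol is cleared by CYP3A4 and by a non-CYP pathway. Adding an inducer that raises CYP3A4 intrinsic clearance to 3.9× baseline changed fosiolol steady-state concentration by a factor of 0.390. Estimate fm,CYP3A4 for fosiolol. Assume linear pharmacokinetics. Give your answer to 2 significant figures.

Let x = fm,CYP3A4. Because steady-state concentration ∝ 1/CL, relative clearance rose to 1/0.390 = 2.564.
Setting x·3.9 + (1 − x) = 2.564 and solving: x = (2.564 − 1)/(3.9 − 1) = 0.54.

0.54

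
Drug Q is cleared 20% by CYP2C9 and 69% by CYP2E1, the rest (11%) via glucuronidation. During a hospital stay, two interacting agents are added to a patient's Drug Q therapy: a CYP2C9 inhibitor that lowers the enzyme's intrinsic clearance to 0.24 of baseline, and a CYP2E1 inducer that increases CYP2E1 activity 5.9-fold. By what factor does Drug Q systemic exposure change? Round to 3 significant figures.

CYP2C9: 0.2 × 0.24 = 0.048
CYP2E1: 0.69 × 5.9 = 4.071
Other: 0.11 (unchanged)
New clearance relative to baseline: 0.048 + 4.071 + 0.11 = 4.229.
Systemic exposure ∝ 1/CL: fold-change = 1 / 4.229 = 0.236.

0.236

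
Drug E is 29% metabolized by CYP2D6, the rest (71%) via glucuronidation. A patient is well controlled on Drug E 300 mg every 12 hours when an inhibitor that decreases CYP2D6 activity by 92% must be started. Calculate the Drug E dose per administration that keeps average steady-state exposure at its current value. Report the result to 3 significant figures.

The CYP2D6 pathway (29% of clearance) drops to 0.08× activity: 0.29 × 0.08 = 0.0232.
The remaining 71% of clearance is unaffected.
New clearance relative to baseline: 0.0232 + 0.71 = 0.7332.
To maintain the same steady-state level, dose must scale with clearance: new dose = 300 × 0.7332 = 220 mg.

220 mg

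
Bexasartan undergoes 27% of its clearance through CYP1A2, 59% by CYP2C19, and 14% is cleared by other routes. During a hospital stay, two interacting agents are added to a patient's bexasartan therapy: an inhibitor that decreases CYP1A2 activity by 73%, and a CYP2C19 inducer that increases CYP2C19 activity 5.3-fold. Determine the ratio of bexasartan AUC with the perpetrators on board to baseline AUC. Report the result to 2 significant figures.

0.30

CYP1A2: 0.27 × 0.27 = 0.0729
CYP2C19: 0.59 × 5.3 = 3.127
Other: 0.14 (unchanged)
Relative clearance = 0.0729 + 3.127 + 0.14 = 3.3399.
Because AUC varies inversely with clearance, the combined effect is 1 / 3.3399 = 0.30.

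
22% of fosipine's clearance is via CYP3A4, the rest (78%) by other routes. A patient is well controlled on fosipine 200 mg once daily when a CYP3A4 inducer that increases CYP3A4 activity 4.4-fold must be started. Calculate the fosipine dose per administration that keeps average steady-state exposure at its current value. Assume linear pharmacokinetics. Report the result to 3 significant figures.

350 mg

CYP3A4: 0.22 × 4.4 = 0.968
Other: 0.78 (unchanged)
New clearance relative to baseline: 0.968 + 0.78 = 1.748.
Exposure is unchanged when dose changes in proportion to clearance. New dose = 200 mg × 1.748 = 350 mg.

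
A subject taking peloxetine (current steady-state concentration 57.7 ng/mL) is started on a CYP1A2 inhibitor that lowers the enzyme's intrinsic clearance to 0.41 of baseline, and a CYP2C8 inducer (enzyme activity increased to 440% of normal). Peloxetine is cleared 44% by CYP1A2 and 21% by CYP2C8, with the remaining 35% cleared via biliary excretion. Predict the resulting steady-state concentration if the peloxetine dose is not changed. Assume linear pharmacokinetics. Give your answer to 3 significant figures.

39.7 ng/mL

The CYP1A2 pathway (44% of clearance) drops to 0.41× activity: 0.44 × 0.41 = 0.1804.
The CYP2C8 pathway (21% of clearance) is boosted to 4.4× activity: 0.21 × 4.4 = 0.924.
Non-CYP routes (35%) are unchanged.
CL_new/CL_old = 0.1804 + 0.924 + 0.35 = 1.4544.
Steady-state concentration ∝ 1/CL: new value = 57.7 / 1.4544 = 39.7 ng/mL.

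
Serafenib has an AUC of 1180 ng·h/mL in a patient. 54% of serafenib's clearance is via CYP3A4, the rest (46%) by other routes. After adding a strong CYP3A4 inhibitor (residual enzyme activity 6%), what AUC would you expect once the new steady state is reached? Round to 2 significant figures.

The CYP3A4 pathway (54% of clearance) is reduced to 0.06× activity: 0.54 × 0.06 = 0.0324.
The remaining 46% of clearance is unaffected.
CL_new/CL_old = 0.0324 + 0.46 = 0.4924.
With dosing unchanged, AUC scales as 1/CL: 1180 / 0.4924 = 2.4 × 10³ ng·h/mL.

2.4 × 10³ ng·h/mL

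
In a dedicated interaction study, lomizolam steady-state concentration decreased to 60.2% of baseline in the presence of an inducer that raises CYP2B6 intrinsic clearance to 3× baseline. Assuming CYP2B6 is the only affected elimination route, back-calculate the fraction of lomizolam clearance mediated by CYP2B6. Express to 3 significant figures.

Let x = fm,CYP2B6. Because steady-state concentration ∝ 1/CL, relative clearance rose to 1/0.602 = 1.661.
Only the CYP2B6 route changed, so 1.661 = x·3 + (1 − x), giving x = 0.331.

0.331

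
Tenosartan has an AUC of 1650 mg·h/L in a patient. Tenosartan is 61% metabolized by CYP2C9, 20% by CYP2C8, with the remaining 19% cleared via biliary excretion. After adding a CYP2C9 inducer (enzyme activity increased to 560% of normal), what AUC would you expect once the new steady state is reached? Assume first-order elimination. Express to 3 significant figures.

The CYP2C9 pathway (61% of clearance) increases to 5.6× activity: 0.61 × 5.6 = 3.416.
CYP2C8 (20%) and the residual 19% are unaffected.
CL_new/CL_old = 3.416 + 0.2 + 0.19 = 3.806.
AUC ∝ 1/CL, so new value = 1650 / 3.806 = 434 mg·h/L.

434 mg·h/L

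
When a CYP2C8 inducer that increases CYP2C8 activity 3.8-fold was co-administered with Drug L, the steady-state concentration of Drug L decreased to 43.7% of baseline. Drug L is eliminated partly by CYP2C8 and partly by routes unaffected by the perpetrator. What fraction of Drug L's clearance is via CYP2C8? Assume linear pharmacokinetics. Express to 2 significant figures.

Call the CYP2C8 fraction fm. After the interaction, CL_new/CL_old = fm × 3.8 + (1 − fm).
Steady-state concentration ratio = 1 / (new CL fraction), so new CL fraction = 1 / 0.437 = 2.288.
fm × 3.8 + 1 − fm = 2.288  ⇒  fm × (3.8 − 1) = 1.288  ⇒  fm = 0.46.

0.46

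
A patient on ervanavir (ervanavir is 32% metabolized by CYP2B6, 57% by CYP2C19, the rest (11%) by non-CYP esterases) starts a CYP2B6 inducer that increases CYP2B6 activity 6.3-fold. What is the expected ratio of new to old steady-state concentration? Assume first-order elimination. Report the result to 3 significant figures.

0.371

CYP2B6: 0.32 × 6.3 = 2.016
CYP2C19: 0.57 (unchanged)
Other: 0.11 (unchanged)
Relative clearance = 2.016 + 0.57 + 0.11 = 2.696.
Steady-state concentration is inversely proportional to clearance, so the fold-change is 1 / 2.696 = 0.371.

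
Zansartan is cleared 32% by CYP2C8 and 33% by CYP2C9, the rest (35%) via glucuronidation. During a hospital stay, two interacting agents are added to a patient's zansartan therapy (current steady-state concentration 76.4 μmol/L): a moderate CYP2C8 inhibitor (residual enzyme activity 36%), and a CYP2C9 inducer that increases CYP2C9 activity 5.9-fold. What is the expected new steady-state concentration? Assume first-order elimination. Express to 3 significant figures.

31.7 μmol/L

CYP2C8: 0.32 × 0.36 = 0.1152
CYP2C9: 0.33 × 5.9 = 1.947
Other: 0.35 (unchanged)
New clearance relative to baseline: 0.1152 + 1.947 + 0.35 = 2.4122.
Dividing the baseline by the relative clearance: 76.4 / 2.4122 = 31.7 μmol/L.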